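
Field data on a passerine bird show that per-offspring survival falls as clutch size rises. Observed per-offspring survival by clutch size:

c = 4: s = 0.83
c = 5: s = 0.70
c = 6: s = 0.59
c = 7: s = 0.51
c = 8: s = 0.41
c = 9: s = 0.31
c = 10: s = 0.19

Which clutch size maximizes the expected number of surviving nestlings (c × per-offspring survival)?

7

Expected surviving nestlings = c × s(c):
  c=4: 4 × 0.83 = 3.320
  c=5: 5 × 0.70 = 3.500
  c=6: 6 × 0.59 = 3.540
  c=7: 7 × 0.51 = 3.570
  c=8: 8 × 0.41 = 3.280
  c=9: 9 × 0.31 = 2.790
  c=10: 10 × 0.19 = 1.900
Maximum at c = 7 (3.570 surviving nestlings).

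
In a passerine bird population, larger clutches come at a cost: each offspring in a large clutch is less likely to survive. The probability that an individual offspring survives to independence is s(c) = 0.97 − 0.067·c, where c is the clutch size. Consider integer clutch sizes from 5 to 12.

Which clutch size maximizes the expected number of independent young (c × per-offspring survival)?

Expected independent young = c × s(c):
  c=5: 5 × 0.635 = 3.175
  c=6: 6 × 0.568 = 3.408
  c=7: 7 × 0.501 = 3.507
  c=8: 8 × 0.434 = 3.472
  c=9: 9 × 0.367 = 3.303
  c=10: 10 × 0.300 = 3.000
  c=11: 11 × 0.233 = 2.563
  c=12: 12 × 0.166 = 1.992
Maximum at c = 7 (3.507 independent young).

7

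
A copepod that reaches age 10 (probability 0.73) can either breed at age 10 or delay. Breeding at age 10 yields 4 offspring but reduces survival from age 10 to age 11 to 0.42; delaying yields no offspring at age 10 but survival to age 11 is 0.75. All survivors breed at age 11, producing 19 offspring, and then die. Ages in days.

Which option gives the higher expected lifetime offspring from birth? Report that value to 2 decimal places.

10.40

breed at age 10: R₀ = 0.73 × (4 + 0.42 × 19) = 0.73 × 11.9800 = 8.7454
delay to age 11: R₀ = 0.73 × (0.75 × 19) = 0.73 × 14.2500 = 10.4025
Higher: delay to age 11 (10.4025).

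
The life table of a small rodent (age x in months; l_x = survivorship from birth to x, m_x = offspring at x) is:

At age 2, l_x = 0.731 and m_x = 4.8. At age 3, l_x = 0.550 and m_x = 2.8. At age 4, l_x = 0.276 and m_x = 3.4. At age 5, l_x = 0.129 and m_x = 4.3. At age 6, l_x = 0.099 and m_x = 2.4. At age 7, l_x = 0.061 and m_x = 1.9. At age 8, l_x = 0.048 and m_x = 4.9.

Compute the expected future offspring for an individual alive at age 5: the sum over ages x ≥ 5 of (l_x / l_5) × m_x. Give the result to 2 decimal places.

8.86

l_5 = 0.129. Conditional survival from age 5 to x is l_x / l_5.
  x=5: (0.129/0.129) × 4.3 = 4.3000
  x=6: (0.099/0.129) × 2.4 = 1.8419
  x=7: (0.061/0.129) × 1.9 = 0.8984
  x=8: (0.048/0.129) × 4.9 = 1.8233
Sum = 4.3000 + 1.8419 + 0.8984 + 1.8233 = 8.8636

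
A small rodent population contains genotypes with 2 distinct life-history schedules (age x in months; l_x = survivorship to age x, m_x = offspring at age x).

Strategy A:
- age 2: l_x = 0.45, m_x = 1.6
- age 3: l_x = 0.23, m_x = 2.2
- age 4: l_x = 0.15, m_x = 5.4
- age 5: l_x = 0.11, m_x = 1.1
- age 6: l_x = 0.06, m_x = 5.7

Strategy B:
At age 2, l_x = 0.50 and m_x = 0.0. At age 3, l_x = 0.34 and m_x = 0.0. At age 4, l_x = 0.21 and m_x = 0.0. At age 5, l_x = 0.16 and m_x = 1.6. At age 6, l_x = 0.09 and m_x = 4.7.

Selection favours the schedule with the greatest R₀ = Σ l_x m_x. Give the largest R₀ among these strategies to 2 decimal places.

2.50

Strategy A: R₀ = 0.45×1.6 + 0.23×2.2 + 0.15×5.4 + 0.11×1.1 + 0.06×5.7 = 2.4990
Strategy B: R₀ = 0.50×0.0 + 0.34×0.0 + 0.21×0.0 + 0.16×1.6 + 0.09×4.7 = 0.6790
Highest R₀: strategy A with 2.4990.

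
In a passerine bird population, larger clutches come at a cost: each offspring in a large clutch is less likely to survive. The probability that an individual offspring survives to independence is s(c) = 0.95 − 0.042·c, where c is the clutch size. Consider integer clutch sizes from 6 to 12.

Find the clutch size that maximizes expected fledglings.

11

Expected fledglings = c × s(c):
  c=6: 6 × 0.698 = 4.188
  c=7: 7 × 0.656 = 4.592
  c=8: 8 × 0.614 = 4.912
  c=9: 9 × 0.572 = 5.148
  c=10: 10 × 0.530 = 5.300
  c=11: 11 × 0.488 = 5.368
  c=12: 12 × 0.446 = 5.352
Maximum at c = 11 (5.368 fledglings).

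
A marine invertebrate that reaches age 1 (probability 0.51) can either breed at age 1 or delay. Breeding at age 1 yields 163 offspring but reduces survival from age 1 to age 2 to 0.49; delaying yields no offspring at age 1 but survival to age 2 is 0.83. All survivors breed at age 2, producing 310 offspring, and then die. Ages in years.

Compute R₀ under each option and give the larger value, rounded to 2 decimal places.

breed at age 1: R₀ = 0.51 × (163 + 0.49 × 310) = 0.51 × 314.9000 = 160.5990
delay to age 2: R₀ = 0.51 × (0.83 × 310) = 0.51 × 257.3000 = 131.2230
Higher: breed at age 1 (160.5990).

160.60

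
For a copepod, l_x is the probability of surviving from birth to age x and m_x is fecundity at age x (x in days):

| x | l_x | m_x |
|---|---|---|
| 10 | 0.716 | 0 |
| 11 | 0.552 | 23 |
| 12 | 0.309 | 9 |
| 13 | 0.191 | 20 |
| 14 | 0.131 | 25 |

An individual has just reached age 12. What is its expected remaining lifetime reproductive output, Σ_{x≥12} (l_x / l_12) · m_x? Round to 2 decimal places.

l_12 = 0.309. Conditional survival from age 12 to x is l_x / l_12.
  x=12: (0.309/0.309) × 9 = 9.0000
  x=13: (0.191/0.309) × 20 = 12.3625
  x=14: (0.131/0.309) × 25 = 10.5987
Sum = 9.0000 + 12.3625 + 10.5987 = 31.9612

31.96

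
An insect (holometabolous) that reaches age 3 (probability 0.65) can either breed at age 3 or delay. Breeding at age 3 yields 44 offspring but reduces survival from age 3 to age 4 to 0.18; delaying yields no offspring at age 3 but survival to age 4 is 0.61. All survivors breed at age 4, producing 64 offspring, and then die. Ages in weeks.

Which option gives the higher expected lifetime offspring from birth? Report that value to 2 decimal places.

36.09

breed at age 3: R₀ = 0.65 × (44 + 0.18 × 64) = 0.65 × 55.5200 = 36.0880
delay to age 4: R₀ = 0.65 × (0.61 × 64) = 0.65 × 39.0400 = 25.3760
Higher: breed at age 3 (36.0880).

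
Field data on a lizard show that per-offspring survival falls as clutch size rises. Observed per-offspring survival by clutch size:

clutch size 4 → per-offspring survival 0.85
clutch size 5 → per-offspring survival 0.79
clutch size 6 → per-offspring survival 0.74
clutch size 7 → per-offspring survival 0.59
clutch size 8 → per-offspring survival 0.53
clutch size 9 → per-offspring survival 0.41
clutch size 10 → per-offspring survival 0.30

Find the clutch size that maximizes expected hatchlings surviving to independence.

Expected hatchlings surviving to independence = c × s(c):
  c=4: 4 × 0.85 = 3.400
  c=5: 5 × 0.79 = 3.950
  c=6: 6 × 0.74 = 4.440
  c=7: 7 × 0.59 = 4.130
  c=8: 8 × 0.53 = 4.240
  c=9: 9 × 0.41 = 3.690
  c=10: 10 × 0.30 = 3.000
Maximum at c = 6 (4.440 hatchlings surviving to independence).

6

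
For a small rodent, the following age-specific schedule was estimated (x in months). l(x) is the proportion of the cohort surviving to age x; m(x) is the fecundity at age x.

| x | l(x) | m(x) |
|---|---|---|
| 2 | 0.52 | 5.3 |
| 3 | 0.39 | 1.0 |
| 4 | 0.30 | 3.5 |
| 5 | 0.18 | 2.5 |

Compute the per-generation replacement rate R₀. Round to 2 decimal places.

4.65

R₀ = Σ l(x) m(x):
  age 2: 0.52 × 5.3 = 2.7560
  age 3: 0.39 × 1.0 = 0.3900
  age 4: 0.30 × 3.5 = 1.0500
  age 5: 0.18 × 2.5 = 0.4500
R₀ = 2.7560 + 0.3900 + 1.0500 + 0.4500 = 4.6460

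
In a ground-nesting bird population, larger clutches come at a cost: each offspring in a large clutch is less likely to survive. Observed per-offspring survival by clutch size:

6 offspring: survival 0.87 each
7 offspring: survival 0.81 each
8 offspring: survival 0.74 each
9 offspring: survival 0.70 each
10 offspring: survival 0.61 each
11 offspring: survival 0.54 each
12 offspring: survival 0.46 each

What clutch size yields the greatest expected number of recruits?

9

Expected recruits = c × s(c):
  c=6: 6 × 0.87 = 5.220
  c=7: 7 × 0.81 = 5.670
  c=8: 8 × 0.74 = 5.920
  c=9: 9 × 0.70 = 6.300
  c=10: 10 × 0.61 = 6.100
  c=11: 11 × 0.54 = 5.940
  c=12: 12 × 0.46 = 5.520
Maximum at c = 9 (6.300 recruits).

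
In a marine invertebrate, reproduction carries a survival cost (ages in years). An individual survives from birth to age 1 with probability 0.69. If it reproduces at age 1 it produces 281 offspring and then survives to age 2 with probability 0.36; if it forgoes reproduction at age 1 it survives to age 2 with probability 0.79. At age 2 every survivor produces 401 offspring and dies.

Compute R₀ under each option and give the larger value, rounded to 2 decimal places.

293.50

breed at age 1: R₀ = 0.69 × (281 + 0.36 × 401) = 0.69 × 425.3600 = 293.4984
delay to age 2: R₀ = 0.69 × (0.79 × 401) = 0.69 × 316.7900 = 218.5851
Higher: breed at age 1 (293.4984).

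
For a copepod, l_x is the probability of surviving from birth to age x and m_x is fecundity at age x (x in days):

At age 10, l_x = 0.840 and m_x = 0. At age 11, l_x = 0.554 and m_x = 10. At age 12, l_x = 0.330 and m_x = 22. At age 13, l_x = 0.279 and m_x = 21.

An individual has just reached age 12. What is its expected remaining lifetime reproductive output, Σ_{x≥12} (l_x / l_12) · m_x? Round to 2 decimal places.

39.75

l_12 = 0.330. Conditional survival from age 12 to x is l_x / l_12.
  x=12: (0.330/0.330) × 22 = 22.0000
  x=13: (0.279/0.330) × 21 = 17.7545
Sum = 22.0000 + 17.7545 = 39.7545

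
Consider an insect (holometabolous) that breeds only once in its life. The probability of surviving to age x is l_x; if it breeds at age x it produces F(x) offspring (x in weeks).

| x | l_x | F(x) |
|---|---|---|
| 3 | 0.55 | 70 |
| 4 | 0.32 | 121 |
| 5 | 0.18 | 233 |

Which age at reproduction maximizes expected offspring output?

5

Expected offspring if breeding at age x = l_x × F(x):
  age 3: 0.55 × 70 = 38.500
  age 4: 0.32 × 121 = 38.720
  age 5: 0.18 × 233 = 41.940
Maximum at age 5 (41.940).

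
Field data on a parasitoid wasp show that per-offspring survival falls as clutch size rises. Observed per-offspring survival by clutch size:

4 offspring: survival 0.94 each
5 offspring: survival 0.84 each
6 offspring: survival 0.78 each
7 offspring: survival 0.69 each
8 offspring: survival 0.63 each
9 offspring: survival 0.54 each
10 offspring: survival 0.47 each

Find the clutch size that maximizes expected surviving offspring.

Expected surviving offspring = c × s(c):
  c=4: 4 × 0.94 = 3.760
  c=5: 5 × 0.84 = 4.200
  c=6: 6 × 0.78 = 4.680
  c=7: 7 × 0.69 = 4.830
  c=8: 8 × 0.63 = 5.040
  c=9: 9 × 0.54 = 4.860
  c=10: 10 × 0.47 = 4.700
Maximum at c = 8 (5.040 surviving offspring).

8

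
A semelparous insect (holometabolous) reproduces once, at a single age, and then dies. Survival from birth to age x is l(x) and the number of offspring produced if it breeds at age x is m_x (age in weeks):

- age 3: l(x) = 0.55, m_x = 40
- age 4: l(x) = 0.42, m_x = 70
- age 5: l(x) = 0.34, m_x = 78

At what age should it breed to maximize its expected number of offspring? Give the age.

Expected offspring if breeding at age x = l(x) × m_x:
  age 3: 0.55 × 40 = 22.000
  age 4: 0.42 × 70 = 29.400
  age 5: 0.34 × 78 = 26.520
Maximum at age 4 (29.400).

4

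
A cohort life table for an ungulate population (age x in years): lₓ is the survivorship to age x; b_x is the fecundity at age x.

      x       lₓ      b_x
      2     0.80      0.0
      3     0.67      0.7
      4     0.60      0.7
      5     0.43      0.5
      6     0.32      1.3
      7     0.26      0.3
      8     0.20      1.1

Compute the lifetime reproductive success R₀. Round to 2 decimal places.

R₀ = Σ lₓ b_x:
  age 2: 0.80 × 0.0 = 0.0000
  age 3: 0.67 × 0.7 = 0.4690
  age 4: 0.60 × 0.7 = 0.4200
  age 5: 0.43 × 0.5 = 0.2150
  age 6: 0.32 × 1.3 = 0.4160
  age 7: 0.26 × 0.3 = 0.0780
  age 8: 0.20 × 1.1 = 0.2200
R₀ = 0.0000 + 0.4690 + 0.4200 + 0.2150 + 0.4160 + 0.0780 + 0.2200 = 1.8180

1.82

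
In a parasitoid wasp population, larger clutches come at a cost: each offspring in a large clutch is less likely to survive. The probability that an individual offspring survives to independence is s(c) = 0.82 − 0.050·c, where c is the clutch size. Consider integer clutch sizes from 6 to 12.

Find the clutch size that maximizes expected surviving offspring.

Expected surviving offspring = c × s(c):
  c=6: 6 × 0.520 = 3.120
  c=7: 7 × 0.470 = 3.290
  c=8: 8 × 0.420 = 3.360
  c=9: 9 × 0.370 = 3.330
  c=10: 10 × 0.320 = 3.200
  c=11: 11 × 0.270 = 2.970
  c=12: 12 × 0.220 = 2.640
Maximum at c = 8 (3.360 surviving offspring).

8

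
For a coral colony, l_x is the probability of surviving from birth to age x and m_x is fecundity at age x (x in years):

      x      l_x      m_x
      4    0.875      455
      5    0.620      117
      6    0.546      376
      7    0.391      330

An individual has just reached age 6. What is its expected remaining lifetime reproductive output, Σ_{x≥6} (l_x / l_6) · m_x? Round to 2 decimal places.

l_6 = 0.546. Conditional survival from age 6 to x is l_x / l_6.
  x=6: (0.546/0.546) × 376 = 376.0000
  x=7: (0.391/0.546) × 330 = 236.3187
Sum = 376.0000 + 236.3187 = 612.3187

612.32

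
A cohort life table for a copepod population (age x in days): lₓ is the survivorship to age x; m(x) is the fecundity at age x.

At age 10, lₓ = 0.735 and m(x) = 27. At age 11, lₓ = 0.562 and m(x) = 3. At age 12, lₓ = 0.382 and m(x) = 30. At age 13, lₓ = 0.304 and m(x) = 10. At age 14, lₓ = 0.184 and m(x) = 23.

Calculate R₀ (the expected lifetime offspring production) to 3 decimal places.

R₀ = Σ lₓ m(x):
  age 10: 0.735 × 27 = 19.8450
  age 11: 0.562 × 3 = 1.6860
  age 12: 0.382 × 30 = 11.4600
  age 13: 0.304 × 10 = 3.0400
  age 14: 0.184 × 23 = 4.2320
R₀ = 19.8450 + 1.6860 + 11.4600 + 3.0400 + 4.2320 = 40.2630

40.263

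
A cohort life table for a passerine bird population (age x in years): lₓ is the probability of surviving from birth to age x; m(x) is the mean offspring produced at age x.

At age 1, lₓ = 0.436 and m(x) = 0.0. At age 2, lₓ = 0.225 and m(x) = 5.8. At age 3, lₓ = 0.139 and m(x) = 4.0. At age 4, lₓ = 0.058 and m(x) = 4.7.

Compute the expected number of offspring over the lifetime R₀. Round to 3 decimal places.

R₀ = Σ lₓ m(x):
  age 1: 0.436 × 0.0 = 0.0000
  age 2: 0.225 × 5.8 = 1.3050
  age 3: 0.139 × 4.0 = 0.5560
  age 4: 0.058 × 4.7 = 0.2726
R₀ = 0.0000 + 1.3050 + 0.5560 + 0.2726 = 2.1336

2.134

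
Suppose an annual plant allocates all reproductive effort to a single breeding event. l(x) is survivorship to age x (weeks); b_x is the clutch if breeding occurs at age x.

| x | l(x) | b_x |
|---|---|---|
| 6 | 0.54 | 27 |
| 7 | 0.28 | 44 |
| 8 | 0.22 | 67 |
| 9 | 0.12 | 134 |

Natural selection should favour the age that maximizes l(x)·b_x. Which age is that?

9

Expected offspring if breeding at age x = l(x) × b_x:
  age 6: 0.54 × 27 = 14.580
  age 7: 0.28 × 44 = 12.320
  age 8: 0.22 × 67 = 14.740
  age 9: 0.12 × 134 = 16.080
Maximum at age 9 (16.080).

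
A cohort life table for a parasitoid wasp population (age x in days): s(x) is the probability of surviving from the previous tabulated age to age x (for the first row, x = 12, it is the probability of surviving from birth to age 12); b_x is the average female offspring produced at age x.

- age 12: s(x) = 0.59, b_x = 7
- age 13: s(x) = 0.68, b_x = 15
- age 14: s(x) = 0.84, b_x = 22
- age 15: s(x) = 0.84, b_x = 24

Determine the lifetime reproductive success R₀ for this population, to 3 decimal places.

24.356

Survivorship from birth: l_x = s_12·s_13·…·s_x.
  l_12 = 0.59000
  l_13 = 0.40120
  l_14 = 0.33701
  l_15 = 0.28309
R₀ = Σ l_x b_x:
  age 12: 0.59000 × 7 = 4.1300
  age 13: 0.40120 × 15 = 6.0180
  age 14: 0.33701 × 22 = 7.4142
  age 15: 0.28309 × 24 = 6.7942
R₀ = 4.1300 + 6.0180 + 7.4142 + 6.7942 = 24.3564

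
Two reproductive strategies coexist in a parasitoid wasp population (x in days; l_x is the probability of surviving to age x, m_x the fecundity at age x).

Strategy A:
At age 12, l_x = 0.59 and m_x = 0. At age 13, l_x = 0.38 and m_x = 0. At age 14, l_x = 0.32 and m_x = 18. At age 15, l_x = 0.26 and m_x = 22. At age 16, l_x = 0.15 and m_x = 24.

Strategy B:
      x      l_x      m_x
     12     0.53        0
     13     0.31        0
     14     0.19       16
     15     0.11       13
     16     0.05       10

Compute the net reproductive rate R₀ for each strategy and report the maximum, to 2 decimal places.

Strategy A: R₀ = 0.59×0 + 0.38×0 + 0.32×18 + 0.26×22 + 0.15×24 = 15.0800
Strategy B: R₀ = 0.53×0 + 0.31×0 + 0.19×16 + 0.11×13 + 0.05×10 = 4.9700
Highest R₀: strategy A with 15.0800.

15.08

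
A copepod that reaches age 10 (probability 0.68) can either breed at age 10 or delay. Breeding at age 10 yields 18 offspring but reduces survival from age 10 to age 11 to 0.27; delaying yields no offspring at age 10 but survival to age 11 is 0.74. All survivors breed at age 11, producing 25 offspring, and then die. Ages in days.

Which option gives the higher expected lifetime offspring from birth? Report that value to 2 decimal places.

breed at age 10: R₀ = 0.68 × (18 + 0.27 × 25) = 0.68 × 24.7500 = 16.8300
delay to age 11: R₀ = 0.68 × (0.74 × 25) = 0.68 × 18.5000 = 12.5800
Higher: breed at age 10 (16.8300).

16.83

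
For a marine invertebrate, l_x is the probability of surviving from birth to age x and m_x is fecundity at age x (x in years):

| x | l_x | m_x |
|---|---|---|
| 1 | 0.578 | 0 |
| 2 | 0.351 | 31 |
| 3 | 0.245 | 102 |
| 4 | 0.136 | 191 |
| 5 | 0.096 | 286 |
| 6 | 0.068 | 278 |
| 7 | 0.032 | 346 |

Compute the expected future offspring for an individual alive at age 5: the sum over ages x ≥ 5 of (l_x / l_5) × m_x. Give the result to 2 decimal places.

598.25

l_5 = 0.096. Conditional survival from age 5 to x is l_x / l_5.
  x=5: (0.096/0.096) × 286 = 286.0000
  x=6: (0.068/0.096) × 278 = 196.9167
  x=7: (0.032/0.096) × 346 = 115.3333
Sum = 286.0000 + 196.9167 + 115.3333 = 598.2500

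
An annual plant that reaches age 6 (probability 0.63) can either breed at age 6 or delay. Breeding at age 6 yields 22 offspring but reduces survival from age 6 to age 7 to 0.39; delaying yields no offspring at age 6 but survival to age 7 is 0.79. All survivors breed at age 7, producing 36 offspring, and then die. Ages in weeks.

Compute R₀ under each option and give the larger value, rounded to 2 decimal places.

22.71

breed at age 6: R₀ = 0.63 × (22 + 0.39 × 36) = 0.63 × 36.0400 = 22.7052
delay to age 7: R₀ = 0.63 × (0.79 × 36) = 0.63 × 28.4400 = 17.9172
Higher: breed at age 6 (22.7052).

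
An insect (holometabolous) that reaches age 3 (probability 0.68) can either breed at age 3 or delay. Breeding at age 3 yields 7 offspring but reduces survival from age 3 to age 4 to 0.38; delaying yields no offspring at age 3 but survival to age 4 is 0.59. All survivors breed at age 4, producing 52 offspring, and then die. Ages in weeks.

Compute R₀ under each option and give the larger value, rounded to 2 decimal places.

20.86

breed at age 3: R₀ = 0.68 × (7 + 0.38 × 52) = 0.68 × 26.7600 = 18.1968
delay to age 4: R₀ = 0.68 × (0.59 × 52) = 0.68 × 30.6800 = 20.8624
Higher: delay to age 4 (20.8624).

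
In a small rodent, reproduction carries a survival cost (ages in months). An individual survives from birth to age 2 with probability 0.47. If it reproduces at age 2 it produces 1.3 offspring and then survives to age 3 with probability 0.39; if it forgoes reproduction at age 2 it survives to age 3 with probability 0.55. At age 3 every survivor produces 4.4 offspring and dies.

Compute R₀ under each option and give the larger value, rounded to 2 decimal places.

breed at age 2: R₀ = 0.47 × (1.3 + 0.39 × 4.4) = 0.47 × 3.0160 = 1.4175
delay to age 3: R₀ = 0.47 × (0.55 × 4.4) = 0.47 × 2.4200 = 1.1374
Higher: breed at age 2 (1.4175).

1.42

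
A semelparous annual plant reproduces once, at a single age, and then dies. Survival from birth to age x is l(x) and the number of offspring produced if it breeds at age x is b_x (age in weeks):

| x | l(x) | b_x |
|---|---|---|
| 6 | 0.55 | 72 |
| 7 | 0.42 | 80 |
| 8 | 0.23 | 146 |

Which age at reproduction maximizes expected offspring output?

Expected offspring if breeding at age x = l(x) × b_x:
  age 6: 0.55 × 72 = 39.600
  age 7: 0.42 × 80 = 33.600
  age 8: 0.23 × 146 = 33.580
Maximum at age 6 (39.600).

6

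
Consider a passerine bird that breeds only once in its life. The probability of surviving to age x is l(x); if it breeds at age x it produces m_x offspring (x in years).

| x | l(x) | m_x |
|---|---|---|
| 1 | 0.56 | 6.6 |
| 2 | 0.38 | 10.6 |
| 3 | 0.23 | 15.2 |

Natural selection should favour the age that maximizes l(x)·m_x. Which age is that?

Expected offspring if breeding at age x = l(x) × m_x:
  age 1: 0.56 × 6.6 = 3.696
  age 2: 0.38 × 10.6 = 4.028
  age 3: 0.23 × 15.2 = 3.496
Maximum at age 2 (4.028).

2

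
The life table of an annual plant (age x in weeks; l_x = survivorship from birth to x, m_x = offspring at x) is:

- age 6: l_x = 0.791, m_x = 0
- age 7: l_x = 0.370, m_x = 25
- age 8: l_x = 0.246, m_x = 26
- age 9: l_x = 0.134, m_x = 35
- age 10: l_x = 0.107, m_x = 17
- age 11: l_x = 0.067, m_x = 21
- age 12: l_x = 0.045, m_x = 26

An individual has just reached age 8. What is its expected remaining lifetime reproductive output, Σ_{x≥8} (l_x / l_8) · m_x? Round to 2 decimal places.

l_8 = 0.246. Conditional survival from age 8 to x is l_x / l_8.
  x=8: (0.246/0.246) × 26 = 26.0000
  x=9: (0.134/0.246) × 35 = 19.0650
  x=10: (0.107/0.246) × 17 = 7.3943
  x=11: (0.067/0.246) × 21 = 5.7195
  x=12: (0.045/0.246) × 26 = 4.7561
Sum = 26.0000 + 19.0650 + 7.3943 + 5.7195 + 4.7561 = 62.9350

62.93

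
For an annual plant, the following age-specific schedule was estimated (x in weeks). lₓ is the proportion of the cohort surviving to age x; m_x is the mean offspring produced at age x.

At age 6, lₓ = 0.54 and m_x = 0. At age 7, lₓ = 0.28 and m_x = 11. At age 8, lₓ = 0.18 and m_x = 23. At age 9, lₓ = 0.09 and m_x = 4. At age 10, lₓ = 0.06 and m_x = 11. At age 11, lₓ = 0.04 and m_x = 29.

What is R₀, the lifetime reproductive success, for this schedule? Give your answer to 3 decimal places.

R₀ = Σ lₓ m_x:
  age 6: 0.54 × 0 = 0.0000
  age 7: 0.28 × 11 = 3.0800
  age 8: 0.18 × 23 = 4.1400
  age 9: 0.09 × 4 = 0.3600
  age 10: 0.06 × 11 = 0.6600
  age 11: 0.04 × 29 = 1.1600
R₀ = 0.0000 + 3.0800 + 4.1400 + 0.3600 + 0.6600 + 1.1600 = 9.4000

9.400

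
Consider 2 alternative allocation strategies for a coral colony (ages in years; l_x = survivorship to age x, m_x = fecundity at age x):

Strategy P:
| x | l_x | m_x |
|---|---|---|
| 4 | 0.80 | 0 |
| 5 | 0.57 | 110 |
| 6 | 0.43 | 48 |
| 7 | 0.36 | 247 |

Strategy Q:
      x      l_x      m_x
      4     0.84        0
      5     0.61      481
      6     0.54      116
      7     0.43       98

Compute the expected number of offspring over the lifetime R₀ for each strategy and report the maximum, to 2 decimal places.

398.19

Strategy P: R₀ = 0.80×0 + 0.57×110 + 0.43×48 + 0.36×247 = 172.2600
Strategy Q: R₀ = 0.84×0 + 0.61×481 + 0.54×116 + 0.43×98 = 398.1900
Highest R₀: strategy Q with 398.1900.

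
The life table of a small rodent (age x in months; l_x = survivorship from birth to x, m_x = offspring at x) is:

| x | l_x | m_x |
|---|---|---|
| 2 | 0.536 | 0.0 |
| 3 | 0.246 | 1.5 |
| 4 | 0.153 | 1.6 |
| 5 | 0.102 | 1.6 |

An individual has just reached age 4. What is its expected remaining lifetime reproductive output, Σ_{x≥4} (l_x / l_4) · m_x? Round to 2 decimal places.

l_4 = 0.153. Conditional survival from age 4 to x is l_x / l_4.
  x=4: (0.153/0.153) × 1.6 = 1.6000
  x=5: (0.102/0.153) × 1.6 = 1.0667
Sum = 1.6000 + 1.0667 = 2.6667

2.67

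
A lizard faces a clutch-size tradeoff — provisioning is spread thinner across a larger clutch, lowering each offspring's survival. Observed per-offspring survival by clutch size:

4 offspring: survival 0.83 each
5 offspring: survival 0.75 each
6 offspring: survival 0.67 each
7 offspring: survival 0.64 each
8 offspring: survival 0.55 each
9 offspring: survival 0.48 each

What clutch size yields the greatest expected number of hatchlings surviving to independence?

7

Expected hatchlings surviving to independence = c × s(c):
  c=4: 4 × 0.83 = 3.320
  c=5: 5 × 0.75 = 3.750
  c=6: 6 × 0.67 = 4.020
  c=7: 7 × 0.64 = 4.480
  c=8: 8 × 0.55 = 4.400
  c=9: 9 × 0.48 = 4.320
Maximum at c = 7 (4.480 hatchlings surviving to independence).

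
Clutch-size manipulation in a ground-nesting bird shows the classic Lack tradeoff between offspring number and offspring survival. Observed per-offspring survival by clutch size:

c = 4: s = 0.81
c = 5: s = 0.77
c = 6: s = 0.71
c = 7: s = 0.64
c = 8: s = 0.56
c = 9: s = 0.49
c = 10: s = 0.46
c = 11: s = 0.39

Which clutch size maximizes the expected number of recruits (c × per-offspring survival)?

10

Expected recruits = c × s(c):
  c=4: 4 × 0.81 = 3.240
  c=5: 5 × 0.77 = 3.850
  c=6: 6 × 0.71 = 4.260
  c=7: 7 × 0.64 = 4.480
  c=8: 8 × 0.56 = 4.480
  c=9: 9 × 0.49 = 4.410
  c=10: 10 × 0.46 = 4.600
  c=11: 11 × 0.39 = 4.290
Maximum at c = 10 (4.600 recruits).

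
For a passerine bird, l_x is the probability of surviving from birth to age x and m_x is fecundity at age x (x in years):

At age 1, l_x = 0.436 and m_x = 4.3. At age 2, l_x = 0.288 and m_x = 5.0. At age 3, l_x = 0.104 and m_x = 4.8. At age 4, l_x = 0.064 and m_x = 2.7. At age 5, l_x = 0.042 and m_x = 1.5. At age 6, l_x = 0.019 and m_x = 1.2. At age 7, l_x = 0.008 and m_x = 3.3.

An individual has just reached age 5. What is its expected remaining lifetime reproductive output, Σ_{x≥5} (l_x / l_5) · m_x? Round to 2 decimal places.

l_5 = 0.042. Conditional survival from age 5 to x is l_x / l_5.
  x=5: (0.042/0.042) × 1.5 = 1.5000
  x=6: (0.019/0.042) × 1.2 = 0.5429
  x=7: (0.008/0.042) × 3.3 = 0.6286
Sum = 1.5000 + 0.5429 + 0.6286 = 2.6714

2.67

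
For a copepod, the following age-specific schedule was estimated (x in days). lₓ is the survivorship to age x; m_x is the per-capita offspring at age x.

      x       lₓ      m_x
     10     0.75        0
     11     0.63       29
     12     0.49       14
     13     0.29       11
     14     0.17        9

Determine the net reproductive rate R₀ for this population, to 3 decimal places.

R₀ = Σ lₓ m_x:
  age 10: 0.75 × 0 = 0.0000
  age 11: 0.63 × 29 = 18.2700
  age 12: 0.49 × 14 = 6.8600
  age 13: 0.29 × 11 = 3.1900
  age 14: 0.17 × 9 = 1.5300
R₀ = 0.0000 + 18.2700 + 6.8600 + 3.1900 + 1.5300 = 29.8500

29.850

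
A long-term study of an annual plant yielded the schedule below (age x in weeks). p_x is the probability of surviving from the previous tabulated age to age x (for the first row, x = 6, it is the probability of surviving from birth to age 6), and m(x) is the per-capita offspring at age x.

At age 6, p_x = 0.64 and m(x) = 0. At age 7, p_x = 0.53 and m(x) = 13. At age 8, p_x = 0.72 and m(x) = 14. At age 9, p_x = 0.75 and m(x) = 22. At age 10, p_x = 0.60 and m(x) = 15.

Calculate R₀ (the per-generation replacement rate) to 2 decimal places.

13.51

Survivorship from birth: l_x = p_6·p_7·…·p_x.
  l_6 = 0.64000
  l_7 = 0.33920
  l_8 = 0.24422
  l_9 = 0.18317
  l_10 = 0.10990
R₀ = Σ l_x m(x):
  age 6: 0.64000 × 0 = 0.0000
  age 7: 0.33920 × 13 = 4.4096
  age 8: 0.24422 × 14 = 3.4191
  age 9: 0.18317 × 22 = 4.0297
  age 10: 0.10990 × 15 = 1.6485
R₀ = 0.0000 + 4.4096 + 3.4191 + 4.0297 + 1.6485 = 13.5069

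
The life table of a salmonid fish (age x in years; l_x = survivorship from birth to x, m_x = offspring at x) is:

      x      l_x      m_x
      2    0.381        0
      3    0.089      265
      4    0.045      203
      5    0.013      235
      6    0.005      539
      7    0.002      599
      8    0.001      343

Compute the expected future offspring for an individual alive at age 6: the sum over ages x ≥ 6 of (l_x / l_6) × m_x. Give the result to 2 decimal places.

l_6 = 0.005. Conditional survival from age 6 to x is l_x / l_6.
  x=6: (0.005/0.005) × 539 = 539.0000
  x=7: (0.002/0.005) × 599 = 239.6000
  x=8: (0.001/0.005) × 343 = 68.6000
Sum = 539.0000 + 239.6000 + 68.6000 = 847.2000

847.20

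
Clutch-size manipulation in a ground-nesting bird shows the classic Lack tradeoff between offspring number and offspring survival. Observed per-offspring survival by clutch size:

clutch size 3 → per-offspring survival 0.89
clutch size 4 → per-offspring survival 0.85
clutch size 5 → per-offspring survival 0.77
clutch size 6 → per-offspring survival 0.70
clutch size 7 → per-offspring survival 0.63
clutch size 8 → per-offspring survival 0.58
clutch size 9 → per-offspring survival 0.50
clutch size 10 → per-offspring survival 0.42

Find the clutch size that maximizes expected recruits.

Expected recruits = c × s(c):
  c=3: 3 × 0.89 = 2.670
  c=4: 4 × 0.85 = 3.400
  c=5: 5 × 0.77 = 3.850
  c=6: 6 × 0.70 = 4.200
  c=7: 7 × 0.63 = 4.410
  c=8: 8 × 0.58 = 4.640
  c=9: 9 × 0.50 = 4.500
  c=10: 10 × 0.42 = 4.200
Maximum at c = 8 (4.640 recruits).

8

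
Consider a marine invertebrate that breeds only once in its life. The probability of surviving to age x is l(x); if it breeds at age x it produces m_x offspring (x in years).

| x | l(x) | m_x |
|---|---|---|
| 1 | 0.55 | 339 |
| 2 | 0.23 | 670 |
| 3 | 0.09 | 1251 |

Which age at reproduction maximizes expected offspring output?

Expected offspring if breeding at age x = l(x) × m_x:
  age 1: 0.55 × 339 = 186.450
  age 2: 0.23 × 670 = 154.100
  age 3: 0.09 × 1251 = 112.590
Maximum at age 1 (186.450).

1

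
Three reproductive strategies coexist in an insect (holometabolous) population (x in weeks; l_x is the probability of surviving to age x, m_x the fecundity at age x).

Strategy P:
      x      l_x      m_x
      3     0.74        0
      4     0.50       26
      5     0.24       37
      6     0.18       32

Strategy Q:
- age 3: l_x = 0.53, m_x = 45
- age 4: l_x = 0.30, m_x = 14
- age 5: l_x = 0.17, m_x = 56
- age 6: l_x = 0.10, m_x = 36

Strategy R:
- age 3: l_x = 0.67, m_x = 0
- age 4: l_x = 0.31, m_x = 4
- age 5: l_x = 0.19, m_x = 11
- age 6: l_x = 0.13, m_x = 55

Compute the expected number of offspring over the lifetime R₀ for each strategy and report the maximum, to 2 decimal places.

41.17

Strategy P: R₀ = 0.74×0 + 0.50×26 + 0.24×37 + 0.18×32 = 27.6400
Strategy Q: R₀ = 0.53×45 + 0.30×14 + 0.17×56 + 0.10×36 = 41.1700
Strategy R: R₀ = 0.67×0 + 0.31×4 + 0.19×11 + 0.13×55 = 10.4800
Highest R₀: strategy Q with 41.1700.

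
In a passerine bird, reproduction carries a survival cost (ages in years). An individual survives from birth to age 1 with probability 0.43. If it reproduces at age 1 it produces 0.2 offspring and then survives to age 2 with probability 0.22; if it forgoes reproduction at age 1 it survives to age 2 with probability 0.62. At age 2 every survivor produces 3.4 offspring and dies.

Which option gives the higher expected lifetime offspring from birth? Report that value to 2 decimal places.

0.91

breed at age 1: R₀ = 0.43 × (0.2 + 0.22 × 3.4) = 0.43 × 0.9480 = 0.4076
delay to age 2: R₀ = 0.43 × (0.62 × 3.4) = 0.43 × 2.1080 = 0.9064
Higher: delay to age 2 (0.9064).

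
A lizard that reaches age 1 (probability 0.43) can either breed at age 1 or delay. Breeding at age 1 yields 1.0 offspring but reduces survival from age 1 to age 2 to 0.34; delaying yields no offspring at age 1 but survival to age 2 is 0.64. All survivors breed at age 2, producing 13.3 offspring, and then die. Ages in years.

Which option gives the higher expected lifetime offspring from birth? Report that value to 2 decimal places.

3.66

breed at age 1: R₀ = 0.43 × (1.0 + 0.34 × 13.3) = 0.43 × 5.5220 = 2.3745
delay to age 2: R₀ = 0.43 × (0.64 × 13.3) = 0.43 × 8.5120 = 3.6602
Higher: delay to age 2 (3.6602).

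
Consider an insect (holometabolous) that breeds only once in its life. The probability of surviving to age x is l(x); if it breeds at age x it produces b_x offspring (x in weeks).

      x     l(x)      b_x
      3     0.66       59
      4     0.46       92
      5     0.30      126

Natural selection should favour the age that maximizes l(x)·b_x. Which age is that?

Expected offspring if breeding at age x = l(x) × b_x:
  age 3: 0.66 × 59 = 38.940
  age 4: 0.46 × 92 = 42.320
  age 5: 0.30 × 126 = 37.800
Maximum at age 4 (42.320).

4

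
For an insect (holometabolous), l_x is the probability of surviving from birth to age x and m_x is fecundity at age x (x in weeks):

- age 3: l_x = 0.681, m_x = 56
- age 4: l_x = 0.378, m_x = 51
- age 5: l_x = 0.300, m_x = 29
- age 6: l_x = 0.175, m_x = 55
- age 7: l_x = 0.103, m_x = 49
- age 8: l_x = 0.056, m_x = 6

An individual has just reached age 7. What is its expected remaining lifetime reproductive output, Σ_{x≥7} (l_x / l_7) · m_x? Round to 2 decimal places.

52.26

l_7 = 0.103. Conditional survival from age 7 to x is l_x / l_7.
  x=7: (0.103/0.103) × 49 = 49.0000
  x=8: (0.056/0.103) × 6 = 3.2621
Sum = 49.0000 + 3.2621 = 52.2621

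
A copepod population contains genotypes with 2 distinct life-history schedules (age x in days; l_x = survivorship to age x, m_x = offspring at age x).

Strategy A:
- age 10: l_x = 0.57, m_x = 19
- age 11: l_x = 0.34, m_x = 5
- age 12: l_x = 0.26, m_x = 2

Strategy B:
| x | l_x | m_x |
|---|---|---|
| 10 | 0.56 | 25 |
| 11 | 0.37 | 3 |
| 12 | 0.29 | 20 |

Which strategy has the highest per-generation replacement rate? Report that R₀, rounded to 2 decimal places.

20.91

Strategy A: R₀ = 0.57×19 + 0.34×5 + 0.26×2 = 13.0500
Strategy B: R₀ = 0.56×25 + 0.37×3 + 0.29×20 = 20.9100
Highest R₀: strategy B with 20.9100.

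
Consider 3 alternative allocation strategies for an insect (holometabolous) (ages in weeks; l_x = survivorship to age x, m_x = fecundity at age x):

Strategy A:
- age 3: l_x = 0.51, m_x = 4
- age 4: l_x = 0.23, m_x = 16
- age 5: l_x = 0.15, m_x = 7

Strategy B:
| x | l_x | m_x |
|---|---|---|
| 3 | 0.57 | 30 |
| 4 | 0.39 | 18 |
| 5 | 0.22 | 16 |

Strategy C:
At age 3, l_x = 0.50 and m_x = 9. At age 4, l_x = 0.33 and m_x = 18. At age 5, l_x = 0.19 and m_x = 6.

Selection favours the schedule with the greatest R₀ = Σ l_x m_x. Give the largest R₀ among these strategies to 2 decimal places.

Strategy A: R₀ = 0.51×4 + 0.23×16 + 0.15×7 = 6.7700
Strategy B: R₀ = 0.57×30 + 0.39×18 + 0.22×16 = 27.6400
Strategy C: R₀ = 0.50×9 + 0.33×18 + 0.19×6 = 11.5800
Highest R₀: strategy B with 27.6400.

27.64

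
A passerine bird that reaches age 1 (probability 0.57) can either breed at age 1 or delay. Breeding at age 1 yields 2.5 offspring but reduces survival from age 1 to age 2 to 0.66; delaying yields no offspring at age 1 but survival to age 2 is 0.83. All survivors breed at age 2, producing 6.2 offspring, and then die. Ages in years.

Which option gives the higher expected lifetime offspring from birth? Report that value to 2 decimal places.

breed at age 1: R₀ = 0.57 × (2.5 + 0.66 × 6.2) = 0.57 × 6.5920 = 3.7574
delay to age 2: R₀ = 0.57 × (0.83 × 6.2) = 0.57 × 5.1460 = 2.9332
Higher: breed at age 1 (3.7574).

3.76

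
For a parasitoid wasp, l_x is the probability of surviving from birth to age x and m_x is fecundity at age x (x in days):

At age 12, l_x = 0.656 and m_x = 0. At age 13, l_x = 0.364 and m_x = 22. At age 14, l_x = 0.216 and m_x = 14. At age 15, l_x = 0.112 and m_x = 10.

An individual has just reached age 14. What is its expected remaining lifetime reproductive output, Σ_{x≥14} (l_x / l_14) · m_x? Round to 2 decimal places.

l_14 = 0.216. Conditional survival from age 14 to x is l_x / l_14.
  x=14: (0.216/0.216) × 14 = 14.0000
  x=15: (0.112/0.216) × 10 = 5.1852
Sum = 14.0000 + 5.1852 = 19.1852

19.19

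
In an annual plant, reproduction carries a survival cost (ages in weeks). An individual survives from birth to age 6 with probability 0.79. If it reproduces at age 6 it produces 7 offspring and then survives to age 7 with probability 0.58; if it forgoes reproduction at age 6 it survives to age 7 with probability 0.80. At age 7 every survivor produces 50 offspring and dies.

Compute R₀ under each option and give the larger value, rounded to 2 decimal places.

31.60

breed at age 6: R₀ = 0.79 × (7 + 0.58 × 50) = 0.79 × 36.0000 = 28.4400
delay to age 7: R₀ = 0.79 × (0.80 × 50) = 0.79 × 40.0000 = 31.6000
Higher: delay to age 7 (31.6000).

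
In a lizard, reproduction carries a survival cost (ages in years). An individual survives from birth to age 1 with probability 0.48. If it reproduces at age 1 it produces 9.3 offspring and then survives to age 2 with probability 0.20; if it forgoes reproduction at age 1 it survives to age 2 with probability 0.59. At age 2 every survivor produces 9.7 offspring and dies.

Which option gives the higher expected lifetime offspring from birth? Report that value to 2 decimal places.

breed at age 1: R₀ = 0.48 × (9.3 + 0.20 × 9.7) = 0.48 × 11.2400 = 5.3952
delay to age 2: R₀ = 0.48 × (0.59 × 9.7) = 0.48 × 5.7230 = 2.7470
Higher: breed at age 1 (5.3952).

5.40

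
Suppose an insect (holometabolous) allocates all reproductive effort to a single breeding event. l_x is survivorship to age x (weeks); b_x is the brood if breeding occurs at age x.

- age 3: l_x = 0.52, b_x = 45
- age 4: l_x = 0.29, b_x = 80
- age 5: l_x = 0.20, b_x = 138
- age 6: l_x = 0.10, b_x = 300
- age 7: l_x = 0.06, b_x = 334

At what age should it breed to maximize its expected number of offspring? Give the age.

Expected offspring if breeding at age x = l_x × b_x:
  age 3: 0.52 × 45 = 23.400
  age 4: 0.29 × 80 = 23.200
  age 5: 0.20 × 138 = 27.600
  age 6: 0.10 × 300 = 30.000
  age 7: 0.06 × 334 = 20.040
Maximum at age 6 (30.000).

6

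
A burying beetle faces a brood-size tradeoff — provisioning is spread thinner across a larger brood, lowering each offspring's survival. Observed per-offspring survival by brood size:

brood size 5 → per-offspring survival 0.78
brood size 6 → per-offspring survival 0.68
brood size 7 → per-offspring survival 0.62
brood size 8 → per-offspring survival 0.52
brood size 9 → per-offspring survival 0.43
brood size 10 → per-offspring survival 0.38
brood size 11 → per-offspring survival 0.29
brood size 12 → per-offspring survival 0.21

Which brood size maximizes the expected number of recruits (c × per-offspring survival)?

7

Expected recruits = c × s(c):
  c=5: 5 × 0.78 = 3.900
  c=6: 6 × 0.68 = 4.080
  c=7: 7 × 0.62 = 4.340
  c=8: 8 × 0.52 = 4.160
  c=9: 9 × 0.43 = 3.870
  c=10: 10 × 0.38 = 3.800
  c=11: 11 × 0.29 = 3.190
  c=12: 12 × 0.21 = 2.520
Maximum at c = 7 (4.340 recruits).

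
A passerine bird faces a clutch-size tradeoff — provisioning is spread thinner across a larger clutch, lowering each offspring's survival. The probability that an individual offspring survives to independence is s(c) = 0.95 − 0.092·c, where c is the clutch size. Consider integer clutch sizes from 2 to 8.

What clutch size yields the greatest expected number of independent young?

Expected independent young = c × s(c):
  c=2: 2 × 0.766 = 1.532
  c=3: 3 × 0.674 = 2.022
  c=4: 4 × 0.582 = 2.328
  c=5: 5 × 0.490 = 2.450
  c=6: 6 × 0.398 = 2.388
  c=7: 7 × 0.306 = 2.142
  c=8: 8 × 0.214 = 1.712
Maximum at c = 5 (2.450 independent young).

5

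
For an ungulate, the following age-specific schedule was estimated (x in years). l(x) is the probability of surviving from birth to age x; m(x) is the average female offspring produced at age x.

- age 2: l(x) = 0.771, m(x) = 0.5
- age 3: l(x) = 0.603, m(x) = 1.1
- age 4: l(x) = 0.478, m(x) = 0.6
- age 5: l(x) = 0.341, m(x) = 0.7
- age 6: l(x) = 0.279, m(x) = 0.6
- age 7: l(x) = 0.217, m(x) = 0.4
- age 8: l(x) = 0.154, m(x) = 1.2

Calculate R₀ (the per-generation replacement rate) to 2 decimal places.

R₀ = Σ l(x) m(x):
  age 2: 0.771 × 0.5 = 0.3855
  age 3: 0.603 × 1.1 = 0.6633
  age 4: 0.478 × 0.6 = 0.2868
  age 5: 0.341 × 0.7 = 0.2387
  age 6: 0.279 × 0.6 = 0.1674
  age 7: 0.217 × 0.4 = 0.0868
  age 8: 0.154 × 1.2 = 0.1848
R₀ = 0.3855 + 0.6633 + 0.2868 + 0.2387 + 0.1674 + 0.0868 + 0.1848 = 2.0133

2.01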